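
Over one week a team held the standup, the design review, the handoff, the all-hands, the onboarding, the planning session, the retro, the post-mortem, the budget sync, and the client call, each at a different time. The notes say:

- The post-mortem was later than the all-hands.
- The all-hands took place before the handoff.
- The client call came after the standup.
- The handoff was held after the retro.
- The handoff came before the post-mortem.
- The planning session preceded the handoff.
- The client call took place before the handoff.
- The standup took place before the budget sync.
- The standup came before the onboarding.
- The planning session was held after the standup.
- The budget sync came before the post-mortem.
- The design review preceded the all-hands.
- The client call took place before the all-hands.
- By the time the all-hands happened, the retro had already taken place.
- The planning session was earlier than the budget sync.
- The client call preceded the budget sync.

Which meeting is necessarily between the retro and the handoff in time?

the all-hands

Tracing the constraints gives the retro → the all-hands → the handoff, so the all-hands sits after the retro and before the handoff.
No other meeting is forced both after the retro and before the handoff.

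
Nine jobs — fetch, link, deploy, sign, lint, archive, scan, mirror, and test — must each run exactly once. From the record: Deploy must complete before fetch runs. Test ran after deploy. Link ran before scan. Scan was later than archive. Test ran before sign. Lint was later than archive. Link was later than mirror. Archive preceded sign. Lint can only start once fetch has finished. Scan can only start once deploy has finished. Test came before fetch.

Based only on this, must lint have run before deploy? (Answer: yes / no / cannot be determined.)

Tracing the constraints gives deploy → fetch → lint, so deploy must come before lint.
That means lint cannot be before deploy.

no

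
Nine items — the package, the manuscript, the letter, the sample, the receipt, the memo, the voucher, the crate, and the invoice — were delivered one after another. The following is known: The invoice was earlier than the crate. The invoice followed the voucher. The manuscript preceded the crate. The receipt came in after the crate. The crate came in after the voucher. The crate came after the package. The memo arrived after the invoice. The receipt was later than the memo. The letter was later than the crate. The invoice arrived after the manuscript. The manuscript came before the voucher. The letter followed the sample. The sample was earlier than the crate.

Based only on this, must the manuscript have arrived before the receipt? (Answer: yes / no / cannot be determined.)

yes

Chain the constraints: the manuscript → the crate → the receipt. Each link is directly stated, so the manuscript comes before the receipt.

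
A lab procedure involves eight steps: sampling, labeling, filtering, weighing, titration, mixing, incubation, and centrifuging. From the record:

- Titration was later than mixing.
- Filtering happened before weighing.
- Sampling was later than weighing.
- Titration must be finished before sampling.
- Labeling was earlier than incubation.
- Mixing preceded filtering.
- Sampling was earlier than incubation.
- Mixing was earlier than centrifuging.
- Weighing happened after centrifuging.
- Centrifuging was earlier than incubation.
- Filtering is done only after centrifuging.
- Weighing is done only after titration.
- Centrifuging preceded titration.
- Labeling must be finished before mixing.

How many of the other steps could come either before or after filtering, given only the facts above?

Forced before filtering: centrifuging, labeling, and mixing; forced after filtering: incubation, sampling, and weighing.
That leaves titration with no forced order relative to filtering — 1.

1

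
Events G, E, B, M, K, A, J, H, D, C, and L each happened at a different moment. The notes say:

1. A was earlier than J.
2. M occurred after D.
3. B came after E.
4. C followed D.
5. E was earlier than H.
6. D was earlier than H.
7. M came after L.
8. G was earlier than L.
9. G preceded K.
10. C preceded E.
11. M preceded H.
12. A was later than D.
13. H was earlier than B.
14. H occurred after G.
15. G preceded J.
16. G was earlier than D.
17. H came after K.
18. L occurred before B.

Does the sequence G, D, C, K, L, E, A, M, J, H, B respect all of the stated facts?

Check each stated constraint against the proposed order — e.g. D is ahead of H; G is ahead of H. Every pair is in the required order; nothing is violated.

yes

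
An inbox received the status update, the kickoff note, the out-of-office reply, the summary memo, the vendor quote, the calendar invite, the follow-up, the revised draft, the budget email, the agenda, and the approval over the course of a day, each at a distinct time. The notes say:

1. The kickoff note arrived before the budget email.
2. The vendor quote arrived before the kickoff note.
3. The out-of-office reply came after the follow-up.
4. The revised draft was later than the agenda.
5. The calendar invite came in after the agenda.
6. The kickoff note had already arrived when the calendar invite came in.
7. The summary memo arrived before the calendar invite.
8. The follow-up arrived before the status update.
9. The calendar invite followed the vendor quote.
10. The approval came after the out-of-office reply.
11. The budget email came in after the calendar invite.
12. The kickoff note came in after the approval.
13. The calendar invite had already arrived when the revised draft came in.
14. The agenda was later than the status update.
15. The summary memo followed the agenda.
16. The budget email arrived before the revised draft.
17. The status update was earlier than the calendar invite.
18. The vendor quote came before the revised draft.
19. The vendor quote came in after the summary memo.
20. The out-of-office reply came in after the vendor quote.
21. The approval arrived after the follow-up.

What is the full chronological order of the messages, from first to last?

The constraints fix every adjacent pair, so only one ordering works:
the follow-up → the status update → the agenda → the summary memo → the vendor quote → the out-of-office reply → the approval → the kickoff note → the calendar invite → the budget email → the revised draft.

the follow-up, the status update, the agenda, the summary memo, the vendor quote, the out-of-office reply, the approval, the kickoff note, the calendar invite, the budget email, the revised draft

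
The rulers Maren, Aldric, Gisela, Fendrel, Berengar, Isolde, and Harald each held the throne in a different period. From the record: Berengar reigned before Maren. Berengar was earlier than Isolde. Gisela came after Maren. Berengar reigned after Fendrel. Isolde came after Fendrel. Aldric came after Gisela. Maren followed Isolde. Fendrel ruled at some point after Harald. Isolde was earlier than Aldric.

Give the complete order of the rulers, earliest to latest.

Harald, Fendrel, Berengar, Isolde, Maren, Gisela, Aldric

The constraints fix every adjacent pair, so only one ordering works:
Harald → Fendrel → Berengar → Isolde → Maren → Gisela → Aldric.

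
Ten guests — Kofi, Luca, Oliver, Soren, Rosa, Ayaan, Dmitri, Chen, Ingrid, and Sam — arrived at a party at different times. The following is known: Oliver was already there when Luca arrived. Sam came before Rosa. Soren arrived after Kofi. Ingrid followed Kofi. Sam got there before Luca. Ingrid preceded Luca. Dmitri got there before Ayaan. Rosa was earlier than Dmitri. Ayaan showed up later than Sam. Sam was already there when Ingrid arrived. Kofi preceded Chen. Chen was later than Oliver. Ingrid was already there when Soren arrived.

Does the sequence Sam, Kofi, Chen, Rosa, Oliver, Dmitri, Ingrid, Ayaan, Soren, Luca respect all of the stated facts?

The constraints require Oliver before Chen, but in the proposed sequence Chen appears ahead of Oliver. That one violation is enough.

no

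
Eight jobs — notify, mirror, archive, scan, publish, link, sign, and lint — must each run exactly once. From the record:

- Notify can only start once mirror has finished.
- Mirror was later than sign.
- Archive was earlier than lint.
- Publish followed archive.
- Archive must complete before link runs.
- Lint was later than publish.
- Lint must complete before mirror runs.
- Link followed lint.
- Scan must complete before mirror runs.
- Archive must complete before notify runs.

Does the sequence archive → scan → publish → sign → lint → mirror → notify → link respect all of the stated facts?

yes

Check each stated constraint against the proposed order — e.g. archive is ahead of notify; archive is ahead of link. Every pair is in the required order; nothing is violated.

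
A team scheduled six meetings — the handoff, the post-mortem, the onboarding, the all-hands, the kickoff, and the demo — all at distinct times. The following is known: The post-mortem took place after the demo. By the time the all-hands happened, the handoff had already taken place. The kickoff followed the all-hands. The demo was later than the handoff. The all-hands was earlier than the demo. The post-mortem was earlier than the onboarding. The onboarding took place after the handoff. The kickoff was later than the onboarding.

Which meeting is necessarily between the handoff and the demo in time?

the all-hands

Tracing the constraints gives the handoff → the all-hands → the demo, so the all-hands sits after the handoff and before the demo.
No other meeting is forced both after the handoff and before the demo.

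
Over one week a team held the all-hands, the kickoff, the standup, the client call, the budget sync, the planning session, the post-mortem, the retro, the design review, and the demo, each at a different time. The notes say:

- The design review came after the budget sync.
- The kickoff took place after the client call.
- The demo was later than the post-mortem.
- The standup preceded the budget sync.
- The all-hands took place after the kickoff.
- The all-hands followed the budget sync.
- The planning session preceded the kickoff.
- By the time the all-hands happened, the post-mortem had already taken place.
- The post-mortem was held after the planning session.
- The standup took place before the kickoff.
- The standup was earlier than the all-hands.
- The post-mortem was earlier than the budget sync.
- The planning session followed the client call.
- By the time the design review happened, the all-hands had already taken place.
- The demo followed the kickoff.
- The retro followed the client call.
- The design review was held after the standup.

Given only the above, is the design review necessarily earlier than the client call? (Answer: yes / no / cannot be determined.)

Tracing the constraints gives the client call → the kickoff → the all-hands → the design review, so the client call must come before the design review.
That means the design review cannot be before the client call.

no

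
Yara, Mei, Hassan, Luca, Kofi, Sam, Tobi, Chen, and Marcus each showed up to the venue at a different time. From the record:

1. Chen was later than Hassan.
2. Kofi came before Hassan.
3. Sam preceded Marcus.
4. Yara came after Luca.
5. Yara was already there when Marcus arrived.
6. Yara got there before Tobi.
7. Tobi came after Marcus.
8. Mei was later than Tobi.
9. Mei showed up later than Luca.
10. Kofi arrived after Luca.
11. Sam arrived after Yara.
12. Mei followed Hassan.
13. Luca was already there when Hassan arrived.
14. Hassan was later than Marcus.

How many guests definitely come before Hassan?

Directly stated before Hassan: Kofi, Luca, and Marcus.
Sam reaches Hassan via Sam → Marcus → Hassan.
Yara reaches Hassan via Yara → Marcus → Hassan.
That's Kofi, Luca, Marcus, Sam, and Yara — 5 in all.

5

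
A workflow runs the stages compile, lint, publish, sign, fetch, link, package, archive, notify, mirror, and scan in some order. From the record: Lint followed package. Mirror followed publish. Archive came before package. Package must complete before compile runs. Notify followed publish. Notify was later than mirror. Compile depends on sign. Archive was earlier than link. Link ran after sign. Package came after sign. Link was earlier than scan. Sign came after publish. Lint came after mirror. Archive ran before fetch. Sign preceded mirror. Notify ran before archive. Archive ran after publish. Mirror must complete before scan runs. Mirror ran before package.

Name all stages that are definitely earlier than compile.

archive, mirror, notify, package, publish, sign

Directly stated before compile: package and sign.
Archive reaches compile via archive → package → compile.
Mirror reaches compile via mirror → package → compile.
Notify reaches compile via notify → archive → package → compile.
Likewise publish reaches compile by chaining the stated constraints.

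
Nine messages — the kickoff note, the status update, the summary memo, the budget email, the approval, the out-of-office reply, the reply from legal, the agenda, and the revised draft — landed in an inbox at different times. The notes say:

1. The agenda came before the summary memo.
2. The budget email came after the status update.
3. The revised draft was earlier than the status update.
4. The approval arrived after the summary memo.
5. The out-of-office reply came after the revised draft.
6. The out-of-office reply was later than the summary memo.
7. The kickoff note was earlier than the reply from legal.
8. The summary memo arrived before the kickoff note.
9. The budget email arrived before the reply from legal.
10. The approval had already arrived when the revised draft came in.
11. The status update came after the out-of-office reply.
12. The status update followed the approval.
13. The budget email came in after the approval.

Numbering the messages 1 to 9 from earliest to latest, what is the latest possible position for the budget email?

8

The budget email must come before the reply from legal — 1 message forced after it.
Everything else can be placed before the budget email in some valid order, so the budget email can sit as late as position 9 − 1 = 8.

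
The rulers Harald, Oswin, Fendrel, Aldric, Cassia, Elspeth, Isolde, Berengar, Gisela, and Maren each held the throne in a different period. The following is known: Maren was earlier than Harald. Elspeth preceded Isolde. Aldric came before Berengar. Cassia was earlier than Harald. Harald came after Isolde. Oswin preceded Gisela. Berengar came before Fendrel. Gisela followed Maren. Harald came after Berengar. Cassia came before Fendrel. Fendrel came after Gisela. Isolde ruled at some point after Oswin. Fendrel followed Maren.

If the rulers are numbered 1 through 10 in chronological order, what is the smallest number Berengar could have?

Aldric must come before Berengar — 1 forced predecessor.
Nothing else is forced ahead of Berengar, so their earliest slot is position 1 + 1 = 2.

2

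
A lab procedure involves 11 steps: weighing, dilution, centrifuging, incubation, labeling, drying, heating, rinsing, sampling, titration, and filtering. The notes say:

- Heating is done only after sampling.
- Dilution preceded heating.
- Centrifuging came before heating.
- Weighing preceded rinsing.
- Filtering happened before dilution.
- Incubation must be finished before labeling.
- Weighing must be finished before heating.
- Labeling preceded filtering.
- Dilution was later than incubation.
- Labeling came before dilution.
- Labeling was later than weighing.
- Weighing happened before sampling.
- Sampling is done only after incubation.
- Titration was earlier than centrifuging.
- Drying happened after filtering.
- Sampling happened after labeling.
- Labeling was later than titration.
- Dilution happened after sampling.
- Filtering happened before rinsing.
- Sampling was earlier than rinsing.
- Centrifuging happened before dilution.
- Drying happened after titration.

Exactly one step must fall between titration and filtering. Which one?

Tracing the constraints gives titration → labeling → filtering, so labeling sits after titration and before filtering.
No other step is forced both after titration and before filtering.

labeling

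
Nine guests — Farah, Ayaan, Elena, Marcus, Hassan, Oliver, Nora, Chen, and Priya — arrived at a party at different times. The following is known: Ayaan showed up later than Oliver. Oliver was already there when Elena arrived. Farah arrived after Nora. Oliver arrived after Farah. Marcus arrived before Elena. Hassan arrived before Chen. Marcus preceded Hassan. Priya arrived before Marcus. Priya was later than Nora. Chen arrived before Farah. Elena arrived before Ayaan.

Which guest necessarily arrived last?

Every other guest has a chain of constraints placing them before Ayaan, so Ayaan is last.

Ayaan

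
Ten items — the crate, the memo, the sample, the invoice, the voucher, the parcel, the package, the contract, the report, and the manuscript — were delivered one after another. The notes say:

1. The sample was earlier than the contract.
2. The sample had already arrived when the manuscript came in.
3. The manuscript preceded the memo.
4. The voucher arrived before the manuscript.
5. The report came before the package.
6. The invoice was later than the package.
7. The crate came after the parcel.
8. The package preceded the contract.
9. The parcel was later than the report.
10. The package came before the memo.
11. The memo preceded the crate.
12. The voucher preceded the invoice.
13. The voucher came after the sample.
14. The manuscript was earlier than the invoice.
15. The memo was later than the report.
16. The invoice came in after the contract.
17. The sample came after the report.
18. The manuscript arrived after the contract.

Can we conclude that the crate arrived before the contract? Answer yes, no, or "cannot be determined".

Tracing the constraints gives the contract → the manuscript → the memo → the crate, so the contract must come before the crate.
That means the crate cannot be before the contract.

no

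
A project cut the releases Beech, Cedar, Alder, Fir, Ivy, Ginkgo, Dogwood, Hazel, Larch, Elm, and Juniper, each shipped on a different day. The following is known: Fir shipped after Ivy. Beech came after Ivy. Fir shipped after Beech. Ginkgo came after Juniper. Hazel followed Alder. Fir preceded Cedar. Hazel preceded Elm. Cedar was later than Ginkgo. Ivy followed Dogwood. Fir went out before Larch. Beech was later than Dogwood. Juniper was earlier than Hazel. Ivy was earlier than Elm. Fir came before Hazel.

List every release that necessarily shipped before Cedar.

Beech, Dogwood, Fir, Ginkgo, Ivy, Juniper

Directly stated before Cedar: Fir and Ginkgo.
Beech reaches Cedar via Beech → Fir → Cedar.
Dogwood reaches Cedar via Dogwood → Beech → Fir → Cedar.
Ivy reaches Cedar via Ivy → Fir → Cedar.
Likewise Juniper reaches Cedar by chaining the stated constraints.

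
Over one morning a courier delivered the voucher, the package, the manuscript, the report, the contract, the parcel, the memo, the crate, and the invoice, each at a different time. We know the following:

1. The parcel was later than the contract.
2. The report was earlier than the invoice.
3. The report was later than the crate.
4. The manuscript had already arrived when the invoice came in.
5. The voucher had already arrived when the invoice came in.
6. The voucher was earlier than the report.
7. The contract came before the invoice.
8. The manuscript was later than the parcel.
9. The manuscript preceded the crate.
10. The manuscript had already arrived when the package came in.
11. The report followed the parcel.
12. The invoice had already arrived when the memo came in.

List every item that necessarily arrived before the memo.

Directly stated before the memo: the invoice.
The contract reaches the memo via the contract → the invoice → the memo.
The crate reaches the memo via the crate → the report → the invoice → the memo.
The manuscript reaches the memo via the manuscript → the invoice → the memo.
Likewise the parcel, the report, and the voucher each reach the memo by chaining the stated constraints.

the contract, the crate, the invoice, the manuscript, the parcel, the report, the voucher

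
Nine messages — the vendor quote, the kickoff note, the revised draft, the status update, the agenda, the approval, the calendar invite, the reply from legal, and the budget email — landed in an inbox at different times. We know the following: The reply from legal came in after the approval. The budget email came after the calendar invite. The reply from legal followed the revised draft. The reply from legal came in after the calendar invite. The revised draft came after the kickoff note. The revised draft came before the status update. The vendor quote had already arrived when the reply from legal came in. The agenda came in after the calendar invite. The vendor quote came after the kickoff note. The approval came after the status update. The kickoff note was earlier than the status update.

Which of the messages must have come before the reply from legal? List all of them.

the approval, the calendar invite, the kickoff note, the revised draft, the status update, the vendor quote

Directly stated before the reply from legal: the approval, the calendar invite, the revised draft, and the vendor quote.
The kickoff note reaches the reply from legal via the kickoff note → the vendor quote → the reply from legal.
The status update reaches the reply from legal via the status update → the approval → the reply from legal.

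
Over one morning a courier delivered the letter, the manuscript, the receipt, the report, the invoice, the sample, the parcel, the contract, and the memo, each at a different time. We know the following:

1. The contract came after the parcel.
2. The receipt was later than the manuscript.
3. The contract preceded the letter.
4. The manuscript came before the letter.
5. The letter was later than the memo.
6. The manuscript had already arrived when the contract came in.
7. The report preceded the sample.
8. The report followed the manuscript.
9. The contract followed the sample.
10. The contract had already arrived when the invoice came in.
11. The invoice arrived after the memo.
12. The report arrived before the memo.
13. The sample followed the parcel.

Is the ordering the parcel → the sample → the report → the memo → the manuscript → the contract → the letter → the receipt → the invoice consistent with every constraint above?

The constraints require the manuscript before the report, but in the proposed sequence the report appears ahead of the manuscript. That one violation is enough.

no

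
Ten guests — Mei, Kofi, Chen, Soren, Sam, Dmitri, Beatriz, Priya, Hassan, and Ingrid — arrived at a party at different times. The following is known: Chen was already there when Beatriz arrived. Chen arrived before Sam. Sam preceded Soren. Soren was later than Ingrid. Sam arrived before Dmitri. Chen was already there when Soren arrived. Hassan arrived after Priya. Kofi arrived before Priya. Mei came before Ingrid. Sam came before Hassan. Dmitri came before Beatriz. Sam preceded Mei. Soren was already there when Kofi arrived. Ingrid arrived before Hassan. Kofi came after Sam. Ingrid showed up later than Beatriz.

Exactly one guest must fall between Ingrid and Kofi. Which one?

Soren

Tracing the constraints gives Ingrid → Soren → Kofi, so Soren sits after Ingrid and before Kofi.
No other guest is forced both after Ingrid and before Kofi.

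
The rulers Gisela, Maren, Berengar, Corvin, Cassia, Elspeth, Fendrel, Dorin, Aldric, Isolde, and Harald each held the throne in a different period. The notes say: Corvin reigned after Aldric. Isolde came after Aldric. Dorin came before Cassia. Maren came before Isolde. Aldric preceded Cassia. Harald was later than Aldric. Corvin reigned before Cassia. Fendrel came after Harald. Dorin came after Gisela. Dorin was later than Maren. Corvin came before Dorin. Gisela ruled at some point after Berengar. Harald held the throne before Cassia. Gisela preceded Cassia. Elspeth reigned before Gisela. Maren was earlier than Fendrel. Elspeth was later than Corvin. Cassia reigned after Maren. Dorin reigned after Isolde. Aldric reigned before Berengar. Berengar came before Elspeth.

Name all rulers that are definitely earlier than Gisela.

Aldric, Berengar, Corvin, Elspeth

Directly stated before Gisela: Berengar and Elspeth.
Aldric reaches Gisela via Aldric → Berengar → Gisela.
Corvin reaches Gisela via Corvin → Elspeth → Gisela.
No chain forces Harald (or any of the others) ahead of Gisela.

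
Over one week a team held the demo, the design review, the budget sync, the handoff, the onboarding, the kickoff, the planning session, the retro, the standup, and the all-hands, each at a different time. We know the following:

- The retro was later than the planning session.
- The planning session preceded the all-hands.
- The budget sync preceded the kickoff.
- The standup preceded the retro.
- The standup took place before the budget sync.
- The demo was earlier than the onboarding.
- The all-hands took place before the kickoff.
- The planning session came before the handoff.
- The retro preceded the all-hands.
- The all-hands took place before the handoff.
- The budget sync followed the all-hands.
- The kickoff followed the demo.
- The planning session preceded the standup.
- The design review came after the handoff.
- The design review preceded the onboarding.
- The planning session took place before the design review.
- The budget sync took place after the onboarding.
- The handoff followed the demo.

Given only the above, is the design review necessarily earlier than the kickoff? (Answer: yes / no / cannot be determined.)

Chain the constraints: the design review → the onboarding → the budget sync → the kickoff. Each link is directly stated, so the design review comes before the kickoff.

yes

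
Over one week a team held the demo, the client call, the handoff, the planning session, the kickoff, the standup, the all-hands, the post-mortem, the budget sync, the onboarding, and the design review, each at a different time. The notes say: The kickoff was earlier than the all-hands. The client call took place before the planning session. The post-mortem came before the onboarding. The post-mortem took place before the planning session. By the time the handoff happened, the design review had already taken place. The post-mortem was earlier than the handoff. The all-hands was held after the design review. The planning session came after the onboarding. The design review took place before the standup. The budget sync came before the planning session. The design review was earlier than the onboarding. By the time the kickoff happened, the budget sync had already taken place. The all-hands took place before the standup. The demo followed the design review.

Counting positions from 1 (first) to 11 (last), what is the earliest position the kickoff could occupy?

2

The budget sync must come before the kickoff — 1 forced predecessor.
Nothing else is forced ahead of the kickoff, so its earliest slot is position 1 + 1 = 2.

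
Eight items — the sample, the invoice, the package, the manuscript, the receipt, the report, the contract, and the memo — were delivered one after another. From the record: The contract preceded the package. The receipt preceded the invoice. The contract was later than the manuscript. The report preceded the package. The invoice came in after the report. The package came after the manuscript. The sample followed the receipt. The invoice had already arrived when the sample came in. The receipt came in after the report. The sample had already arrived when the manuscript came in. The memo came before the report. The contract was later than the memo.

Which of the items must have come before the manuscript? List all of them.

Directly stated before the manuscript: the sample.
The invoice reaches the manuscript via the invoice → the sample → the manuscript.
The memo reaches the manuscript via the memo → the report → the receipt → the sample → the manuscript.
The receipt reaches the manuscript via the receipt → the sample → the manuscript.
Likewise the report reaches the manuscript by chaining the stated constraints.
No chain forces the package (or any of the others) ahead of the manuscript.

the invoice, the memo, the receipt, the report, the sample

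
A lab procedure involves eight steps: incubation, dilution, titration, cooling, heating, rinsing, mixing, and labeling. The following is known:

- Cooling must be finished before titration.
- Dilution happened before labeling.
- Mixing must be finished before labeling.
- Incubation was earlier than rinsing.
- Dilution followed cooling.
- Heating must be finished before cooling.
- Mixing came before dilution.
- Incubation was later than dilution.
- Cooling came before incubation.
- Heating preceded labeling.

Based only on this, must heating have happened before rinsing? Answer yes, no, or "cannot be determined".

Chain the constraints: heating → cooling → incubation → rinsing. Each link is directly stated, so heating comes before rinsing.

yes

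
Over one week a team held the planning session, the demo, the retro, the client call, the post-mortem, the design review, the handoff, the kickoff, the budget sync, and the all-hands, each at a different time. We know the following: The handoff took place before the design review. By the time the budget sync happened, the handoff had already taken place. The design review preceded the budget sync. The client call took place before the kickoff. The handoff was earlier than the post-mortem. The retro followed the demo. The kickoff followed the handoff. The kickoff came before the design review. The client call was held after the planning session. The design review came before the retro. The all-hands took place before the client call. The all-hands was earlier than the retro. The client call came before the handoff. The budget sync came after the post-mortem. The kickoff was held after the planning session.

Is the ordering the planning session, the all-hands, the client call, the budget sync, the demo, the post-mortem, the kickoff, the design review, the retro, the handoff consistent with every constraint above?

no

The constraints require the handoff before the kickoff, but in the proposed sequence the kickoff appears ahead of the handoff. That one violation is enough.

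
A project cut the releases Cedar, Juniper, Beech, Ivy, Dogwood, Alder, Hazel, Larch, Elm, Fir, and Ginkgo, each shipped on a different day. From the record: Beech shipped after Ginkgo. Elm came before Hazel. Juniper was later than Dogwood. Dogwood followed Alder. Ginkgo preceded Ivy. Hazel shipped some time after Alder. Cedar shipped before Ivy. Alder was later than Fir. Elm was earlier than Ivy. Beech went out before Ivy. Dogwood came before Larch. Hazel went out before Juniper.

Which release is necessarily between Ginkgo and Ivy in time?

Tracing the constraints gives Ginkgo → Beech → Ivy, so Beech sits after Ginkgo and before Ivy.
No other release is forced both after Ginkgo and before Ivy.

Beech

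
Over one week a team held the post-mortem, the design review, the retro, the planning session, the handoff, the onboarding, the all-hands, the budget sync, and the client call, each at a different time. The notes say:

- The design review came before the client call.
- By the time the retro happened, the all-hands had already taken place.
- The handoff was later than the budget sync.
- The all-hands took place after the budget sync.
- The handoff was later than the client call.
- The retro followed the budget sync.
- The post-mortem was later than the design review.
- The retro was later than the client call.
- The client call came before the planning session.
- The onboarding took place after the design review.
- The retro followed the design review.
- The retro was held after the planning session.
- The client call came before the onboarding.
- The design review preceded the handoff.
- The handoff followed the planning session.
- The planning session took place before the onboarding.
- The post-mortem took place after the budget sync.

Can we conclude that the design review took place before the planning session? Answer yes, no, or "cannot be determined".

yes

Chain the constraints: the design review → the client call → the planning session. Each link is directly stated, so the design review comes before the planning session.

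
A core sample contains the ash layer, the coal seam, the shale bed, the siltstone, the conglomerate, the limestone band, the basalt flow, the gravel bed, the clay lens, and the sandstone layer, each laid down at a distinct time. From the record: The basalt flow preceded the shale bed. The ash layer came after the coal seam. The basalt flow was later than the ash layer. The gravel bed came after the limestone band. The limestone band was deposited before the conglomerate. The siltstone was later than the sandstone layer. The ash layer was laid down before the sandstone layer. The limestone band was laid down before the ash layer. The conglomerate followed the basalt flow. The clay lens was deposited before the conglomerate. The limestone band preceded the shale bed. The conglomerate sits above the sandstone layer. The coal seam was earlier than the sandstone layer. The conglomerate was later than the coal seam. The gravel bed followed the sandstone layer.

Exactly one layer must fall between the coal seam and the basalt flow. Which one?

Tracing the constraints gives the coal seam → the ash layer → the basalt flow, so the ash layer sits after the coal seam and before the basalt flow.
No other layer is forced both after the coal seam and before the basalt flow.

the ash layer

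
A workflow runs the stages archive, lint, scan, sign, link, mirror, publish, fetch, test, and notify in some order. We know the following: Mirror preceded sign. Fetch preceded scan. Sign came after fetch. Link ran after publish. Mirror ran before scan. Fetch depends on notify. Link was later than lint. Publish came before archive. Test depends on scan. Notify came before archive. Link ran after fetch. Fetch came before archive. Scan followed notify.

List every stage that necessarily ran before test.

Directly stated before test: scan.
Fetch reaches test via fetch → scan → test.
Mirror reaches test via mirror → scan → test.
Notify reaches test via notify → scan → test.
No chain forces archive (or any of the others) ahead of test.

fetch, mirror, notify, scan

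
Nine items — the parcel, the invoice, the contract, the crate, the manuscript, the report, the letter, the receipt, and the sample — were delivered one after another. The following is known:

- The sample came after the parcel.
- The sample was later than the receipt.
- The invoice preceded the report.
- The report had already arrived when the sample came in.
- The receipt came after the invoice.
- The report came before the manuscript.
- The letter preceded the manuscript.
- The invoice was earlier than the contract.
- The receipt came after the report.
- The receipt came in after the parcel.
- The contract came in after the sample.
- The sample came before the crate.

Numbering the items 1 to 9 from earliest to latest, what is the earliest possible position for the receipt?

The invoice, the parcel, and the report must all come before the receipt — 3 forced predecessors.
Nothing else is forced ahead of the receipt, so its earliest slot is position 3 + 1 = 4.

4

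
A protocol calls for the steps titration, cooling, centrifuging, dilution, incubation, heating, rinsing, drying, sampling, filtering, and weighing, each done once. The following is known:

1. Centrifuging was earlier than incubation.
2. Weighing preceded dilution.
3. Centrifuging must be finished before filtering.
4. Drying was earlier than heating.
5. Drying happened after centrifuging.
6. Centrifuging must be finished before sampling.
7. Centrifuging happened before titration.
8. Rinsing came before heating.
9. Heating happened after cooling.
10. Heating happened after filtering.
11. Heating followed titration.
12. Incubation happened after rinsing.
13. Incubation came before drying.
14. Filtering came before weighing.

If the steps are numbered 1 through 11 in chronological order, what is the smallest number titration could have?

2

Centrifuging must come before titration — 1 forced predecessor.
Nothing else is forced ahead of titration, so its earliest slot is position 1 + 1 = 2.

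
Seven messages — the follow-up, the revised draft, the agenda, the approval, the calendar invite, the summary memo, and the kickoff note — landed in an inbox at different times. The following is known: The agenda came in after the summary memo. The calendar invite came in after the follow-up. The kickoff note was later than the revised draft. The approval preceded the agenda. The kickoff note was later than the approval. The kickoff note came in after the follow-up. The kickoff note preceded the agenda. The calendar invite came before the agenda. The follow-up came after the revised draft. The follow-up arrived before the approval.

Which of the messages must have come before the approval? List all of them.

Directly stated before the approval: the follow-up.
The revised draft reaches the approval via the revised draft → the follow-up → the approval.
No chain forces the summary memo (or any of the others) ahead of the approval.

the follow-up, the revised draft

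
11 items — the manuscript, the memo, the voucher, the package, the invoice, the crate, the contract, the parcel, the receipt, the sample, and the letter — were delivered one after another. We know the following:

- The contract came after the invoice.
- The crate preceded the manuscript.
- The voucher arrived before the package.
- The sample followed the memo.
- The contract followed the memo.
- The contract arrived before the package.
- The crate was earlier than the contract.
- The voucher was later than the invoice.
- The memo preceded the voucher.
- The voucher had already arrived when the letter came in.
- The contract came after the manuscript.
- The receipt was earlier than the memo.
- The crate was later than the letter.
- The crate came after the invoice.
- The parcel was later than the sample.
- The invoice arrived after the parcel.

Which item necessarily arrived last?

Every other item has a chain of constraints placing it before the package, so the package is last.

the package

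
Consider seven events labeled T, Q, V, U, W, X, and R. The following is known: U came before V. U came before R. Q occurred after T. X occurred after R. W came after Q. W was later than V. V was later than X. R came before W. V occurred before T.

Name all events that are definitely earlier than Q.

R, T, U, V, X

Directly stated before Q: T.
R reaches Q via R → X → V → T → Q.
U reaches Q via U → V → T → Q.
V reaches Q via V → T → Q.
Likewise X reaches Q by chaining the stated constraints.
No chain forces W ahead of Q.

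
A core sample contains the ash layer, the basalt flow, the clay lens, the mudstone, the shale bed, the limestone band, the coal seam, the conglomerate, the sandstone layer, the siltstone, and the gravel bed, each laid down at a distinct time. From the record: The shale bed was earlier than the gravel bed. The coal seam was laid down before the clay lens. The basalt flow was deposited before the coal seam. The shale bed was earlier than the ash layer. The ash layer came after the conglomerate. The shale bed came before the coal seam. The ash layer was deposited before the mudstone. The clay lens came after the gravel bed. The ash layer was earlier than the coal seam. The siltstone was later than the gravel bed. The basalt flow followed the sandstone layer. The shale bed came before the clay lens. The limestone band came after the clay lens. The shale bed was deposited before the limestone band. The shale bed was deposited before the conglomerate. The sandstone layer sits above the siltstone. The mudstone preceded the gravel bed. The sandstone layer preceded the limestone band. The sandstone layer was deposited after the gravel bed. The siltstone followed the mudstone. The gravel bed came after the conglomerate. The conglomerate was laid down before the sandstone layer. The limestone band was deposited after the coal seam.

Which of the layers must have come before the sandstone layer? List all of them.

the ash layer, the conglomerate, the gravel bed, the mudstone, the shale bed, the siltstone

Directly stated before the sandstone layer: the conglomerate, the gravel bed, and the siltstone.
The ash layer reaches the sandstone layer via the ash layer → the mudstone → the gravel bed → the sandstone layer.
The mudstone reaches the sandstone layer via the mudstone → the gravel bed → the sandstone layer.
The shale bed reaches the sandstone layer via the shale bed → the conglomerate → the sandstone layer.
No chain forces the basalt flow (or any of the others) ahead of the sandstone layer.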